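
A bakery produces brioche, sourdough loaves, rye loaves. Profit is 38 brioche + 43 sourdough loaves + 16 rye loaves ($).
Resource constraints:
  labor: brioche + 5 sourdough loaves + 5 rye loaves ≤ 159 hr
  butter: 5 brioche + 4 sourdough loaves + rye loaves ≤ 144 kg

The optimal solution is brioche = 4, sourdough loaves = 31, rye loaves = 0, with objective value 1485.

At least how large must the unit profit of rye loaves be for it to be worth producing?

22

Both labor and butter are binding at x*.
Dual feasibility on the basic columns requires 1·y_labor + 5·y_butter = 38, 5·y_labor + 4·y_butter = 43.
Solving: y_labor = 3, y_butter = 7.
rye loaves enters the basis when its profit ≥ yᵀa₃ = 3·5 + 7·1 = 22.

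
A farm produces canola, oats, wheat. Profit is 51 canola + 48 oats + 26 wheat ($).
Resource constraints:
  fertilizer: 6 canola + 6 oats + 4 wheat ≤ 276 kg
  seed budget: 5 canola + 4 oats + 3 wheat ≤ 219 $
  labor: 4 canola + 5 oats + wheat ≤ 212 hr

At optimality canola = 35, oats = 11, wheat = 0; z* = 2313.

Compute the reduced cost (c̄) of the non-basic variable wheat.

-7

At the optimum: fertilizer uses 276 of 276 (binding); seed budget uses 219 of 219 (binding); labor uses 195 of 212 (slack = 17).
Since labor is not tight, its dual is 0.
The binding rows give the dual system: 6·y_fertilizer + 5·y_seed budget = 51 and 6·y_fertilizer + 4·y_seed budget = 48.
This yields shadow prices y_fertilizer = 6, y_seed budget = 3.
Reduced cost of wheat: c₃ − yᵀa₃ = 26 − (6·4 + 3·3) = 26 − 33 = -7.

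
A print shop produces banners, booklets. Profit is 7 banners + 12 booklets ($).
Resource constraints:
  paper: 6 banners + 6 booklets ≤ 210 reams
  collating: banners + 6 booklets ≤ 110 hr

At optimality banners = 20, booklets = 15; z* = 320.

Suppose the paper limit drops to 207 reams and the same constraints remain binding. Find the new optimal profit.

Both paper and collating are binding at x*.
From A_Bᵀ y = c: 6·y_paper + 1·y_collating = 7; 6·y_paper + 6·y_collating = 12.
Solving: y_paper = 1, y_collating = 1.
Δz = y_paper·Δb = 1 × (-3) = -3, so new z* = 320 − 3 = 317.

317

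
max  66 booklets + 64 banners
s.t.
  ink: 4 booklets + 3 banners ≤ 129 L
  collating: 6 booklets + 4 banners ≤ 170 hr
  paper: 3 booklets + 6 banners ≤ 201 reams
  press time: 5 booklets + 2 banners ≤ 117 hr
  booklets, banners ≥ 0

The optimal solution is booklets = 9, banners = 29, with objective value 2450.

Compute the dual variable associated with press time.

At the optimum: ink uses 123 of 129 (slack = 6); collating uses 170 of 170 (binding); paper uses 201 of 201 (binding); press time uses 103 of 117 (slack = 14).
By complementary slackness, y = 0 for the non-binding constraints.
The binding rows give the dual system: 6·y_collating + 3·y_paper = 66 and 4·y_collating + 6·y_paper = 64.
Solving: y_collating = 8.5, y_paper = 5.
Shadow price of press time = 0.

0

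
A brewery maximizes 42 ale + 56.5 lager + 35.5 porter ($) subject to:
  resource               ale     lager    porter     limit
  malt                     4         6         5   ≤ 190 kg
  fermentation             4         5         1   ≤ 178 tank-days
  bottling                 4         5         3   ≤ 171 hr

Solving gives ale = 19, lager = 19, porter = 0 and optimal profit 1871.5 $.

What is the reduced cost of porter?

-4

At the optimum: malt uses 190 of 190 (binding); fermentation uses 171 of 178 (slack = 7); bottling uses 171 of 171 (binding).
By complementary slackness, y = 0 for the non-binding constraint.
From A_Bᵀ y = c: 4·y_malt + 4·y_bottling = 42; 6·y_malt + 5·y_bottling = 56.5.
This yields shadow prices y_malt = 4, y_bottling = 6.5.
Reduced cost of porter: c₃ − yᵀa₃ = 35.5 − (4·5 + 6.5·3) = 35.5 − 39.5 = -4.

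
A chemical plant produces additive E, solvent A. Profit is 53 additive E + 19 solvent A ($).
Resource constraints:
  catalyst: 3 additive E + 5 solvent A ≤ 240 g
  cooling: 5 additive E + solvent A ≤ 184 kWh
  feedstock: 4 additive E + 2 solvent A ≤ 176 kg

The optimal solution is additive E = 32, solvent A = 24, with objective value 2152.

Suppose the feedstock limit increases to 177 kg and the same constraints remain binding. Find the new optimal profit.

2159

Binding: cooling and feedstock. Non-binding: catalyst (24 unused).
Slack constraints have shadow price 0 (complementary slackness).
From A_Bᵀ y = c: 5·y_cooling + 4·y_feedstock = 53; 1·y_cooling + 2·y_feedstock = 19.
This yields shadow prices y_cooling = 5, y_feedstock = 7.
Δz = y_feedstock·Δb = 7 × (1) = 7, so new z* = 2152 + 7 = 2159.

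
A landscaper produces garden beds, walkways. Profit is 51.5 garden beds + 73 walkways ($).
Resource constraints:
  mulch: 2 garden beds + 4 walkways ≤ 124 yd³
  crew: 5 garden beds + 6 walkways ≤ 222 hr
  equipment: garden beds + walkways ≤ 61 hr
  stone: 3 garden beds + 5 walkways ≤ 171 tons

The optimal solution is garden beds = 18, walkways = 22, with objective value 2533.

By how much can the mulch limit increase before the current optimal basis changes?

Binding constraints: mulch, crew. The basis is B = [[2,4],[5,6]] with det -8.
Per unit increase in mulch, x* moves by d = (-0.75, 0.625).
The basis stays optimal until stone becomes binding; allowable increase = 8 yd³.

8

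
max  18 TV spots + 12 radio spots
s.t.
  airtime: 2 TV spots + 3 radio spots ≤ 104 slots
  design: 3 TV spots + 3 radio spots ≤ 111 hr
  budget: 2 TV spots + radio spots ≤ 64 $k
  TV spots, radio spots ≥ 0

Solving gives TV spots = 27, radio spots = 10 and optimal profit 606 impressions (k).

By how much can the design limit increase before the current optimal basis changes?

Binding constraints: design, budget. The basis is B = [[3,3],[2,1]] with det -3.
Per unit increase in design, x* moves by d = (-0.3333, 0.6667).
The basis stays optimal until airtime becomes binding; allowable increase = 15 hr.

15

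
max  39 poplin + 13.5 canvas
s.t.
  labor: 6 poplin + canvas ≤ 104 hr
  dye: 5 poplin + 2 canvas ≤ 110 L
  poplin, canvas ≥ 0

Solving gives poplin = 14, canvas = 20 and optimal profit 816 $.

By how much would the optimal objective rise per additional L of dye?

Check each constraint at x*: labor 104/104 (tight); dye 110/110 (tight).
The binding rows give the dual system: 6·y_labor + 5·y_dye = 39 and 1·y_labor + 2·y_dye = 13.5.
→ y_labor = 1.5 and y_dye = 6.
Shadow price of dye = 6.

6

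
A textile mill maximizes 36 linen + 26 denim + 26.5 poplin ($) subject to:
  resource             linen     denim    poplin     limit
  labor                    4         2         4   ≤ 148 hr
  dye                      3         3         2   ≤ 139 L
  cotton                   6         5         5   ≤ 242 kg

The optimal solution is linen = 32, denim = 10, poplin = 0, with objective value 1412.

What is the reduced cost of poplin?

Binding: labor and cotton. Non-binding: dye (13 unused).
Slack constraints have shadow price 0 (complementary slackness).
Dual feasibility on the basic columns requires 4·y_labor + 6·y_cotton = 36, 2·y_labor + 5·y_cotton = 26.
→ y_labor = 3 and y_cotton = 4.
Reduced cost of poplin: c₃ − yᵀa₃ = 26.5 − (3·4 + 4·5) = 26.5 − 32 = -5.5.

-5.5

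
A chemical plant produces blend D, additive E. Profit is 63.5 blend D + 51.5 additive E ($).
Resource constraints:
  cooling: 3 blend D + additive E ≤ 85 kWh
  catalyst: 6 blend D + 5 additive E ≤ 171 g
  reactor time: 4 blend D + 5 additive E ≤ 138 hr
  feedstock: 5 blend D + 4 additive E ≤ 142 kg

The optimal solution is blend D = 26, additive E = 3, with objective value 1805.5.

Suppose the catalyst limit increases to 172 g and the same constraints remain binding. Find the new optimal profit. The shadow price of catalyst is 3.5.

1809

Δb = 1, so new z* = 1805.5 + (3.5)·(1) = 1805.5 + 3.5 = 1809.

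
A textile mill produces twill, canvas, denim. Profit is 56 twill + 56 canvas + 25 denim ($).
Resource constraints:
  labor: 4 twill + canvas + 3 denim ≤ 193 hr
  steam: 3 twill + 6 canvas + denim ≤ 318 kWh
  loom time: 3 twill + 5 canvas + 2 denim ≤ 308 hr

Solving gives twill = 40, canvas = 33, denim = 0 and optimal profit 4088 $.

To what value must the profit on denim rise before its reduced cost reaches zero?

32

At the optimum: labor uses 193 of 193 (binding); steam uses 318 of 318 (binding); loom time uses 285 of 308 (slack = 23).
Slack constraints have shadow price 0 (complementary slackness).
The binding rows give the dual system: 4·y_labor + 3·y_steam = 56 and 1·y_labor + 6·y_steam = 56.
Solving: y_labor = 8, y_steam = 8.
denim enters the basis when its profit ≥ yᵀa₃ = 8·3 + 8·1 = 32.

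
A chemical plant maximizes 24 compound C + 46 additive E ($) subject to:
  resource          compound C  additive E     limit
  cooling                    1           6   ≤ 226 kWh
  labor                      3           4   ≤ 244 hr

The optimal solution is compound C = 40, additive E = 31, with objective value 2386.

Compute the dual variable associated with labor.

7

At the optimum: cooling uses 226 of 226 (binding); labor uses 244 of 244 (binding).
From A_Bᵀ y = c: 1·y_cooling + 3·y_labor = 24; 6·y_cooling + 4·y_labor = 46.
→ y_cooling = 3 and y_labor = 7.
Shadow price of labor = 7.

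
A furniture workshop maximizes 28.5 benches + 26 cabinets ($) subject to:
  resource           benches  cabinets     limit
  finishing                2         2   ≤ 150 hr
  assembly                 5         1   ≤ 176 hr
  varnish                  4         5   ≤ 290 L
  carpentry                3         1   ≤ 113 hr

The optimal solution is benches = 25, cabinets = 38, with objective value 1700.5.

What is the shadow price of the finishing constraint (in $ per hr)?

At the optimum: finishing uses 126 of 150 (slack = 24); assembly uses 163 of 176 (slack = 13); varnish uses 290 of 290 (binding); carpentry uses 113 of 113 (binding).
Since finishing, assembly are not tight, their duals are 0.
Dual feasibility on the basic columns requires 4·y_varnish + 3·y_carpentry = 28.5, 5·y_varnish + 1·y_carpentry = 26.
→ y_varnish = 4.5 and y_carpentry = 3.5.
Shadow price of finishing = 0.

0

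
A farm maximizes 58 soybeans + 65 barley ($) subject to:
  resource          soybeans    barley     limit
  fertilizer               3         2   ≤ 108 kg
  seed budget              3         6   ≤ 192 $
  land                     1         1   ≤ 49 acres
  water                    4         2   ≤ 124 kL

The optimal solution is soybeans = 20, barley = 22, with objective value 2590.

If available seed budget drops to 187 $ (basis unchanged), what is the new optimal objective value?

Check each constraint at x*: fertilizer 104/108 (slack 4); seed budget 192/192 (tight); land 42/49 (slack 7); water 124/124 (tight).
Since fertilizer, land are not tight, their duals are 0.
The binding rows give the dual system: 3·y_seed budget + 4·y_water = 58 and 6·y_seed budget + 2·y_water = 65.
→ y_seed budget = 8 and y_water = 8.5.
Δz = y_seed budget·Δb = 8 × (-5) = -40, so new z* = 2590 − 40 = 2550.

2550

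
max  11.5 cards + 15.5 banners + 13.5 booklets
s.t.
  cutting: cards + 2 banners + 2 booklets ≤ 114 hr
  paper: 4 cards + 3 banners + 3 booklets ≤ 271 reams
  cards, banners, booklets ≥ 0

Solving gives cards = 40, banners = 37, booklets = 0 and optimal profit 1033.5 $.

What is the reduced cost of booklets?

Check each constraint at x*: cutting 114/114 (tight); paper 271/271 (tight).
The binding rows give the dual system: 1·y_cutting + 4·y_paper = 11.5 and 2·y_cutting + 3·y_paper = 15.5.
Solving: y_cutting = 5.5, y_paper = 1.5.
Reduced cost of booklets: c₃ − yᵀa₃ = 13.5 − (5.5·2 + 1.5·3) = 13.5 − 15.5 = -2.

-2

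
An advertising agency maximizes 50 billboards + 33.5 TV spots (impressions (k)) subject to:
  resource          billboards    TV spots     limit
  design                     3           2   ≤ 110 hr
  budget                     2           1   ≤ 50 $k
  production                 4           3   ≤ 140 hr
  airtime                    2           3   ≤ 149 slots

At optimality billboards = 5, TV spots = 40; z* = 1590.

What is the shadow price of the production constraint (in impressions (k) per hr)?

8.5

Binding: budget and production. Non-binding: design (15 unused), airtime (19 unused).
By complementary slackness, y = 0 for the non-binding constraints.
From A_Bᵀ y = c: 2·y_budget + 4·y_production = 50; 1·y_budget + 3·y_production = 33.5.
Solving: y_budget = 8, y_production = 8.5.
Shadow price of production = 8.5.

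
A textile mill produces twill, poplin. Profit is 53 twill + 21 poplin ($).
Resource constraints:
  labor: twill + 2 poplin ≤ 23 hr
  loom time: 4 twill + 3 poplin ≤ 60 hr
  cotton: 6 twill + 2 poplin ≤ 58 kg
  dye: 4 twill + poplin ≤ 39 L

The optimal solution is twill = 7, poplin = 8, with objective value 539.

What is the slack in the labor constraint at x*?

0

labor used = 1·7 + 2·8 = 23; slack = 23 − 23 = 0.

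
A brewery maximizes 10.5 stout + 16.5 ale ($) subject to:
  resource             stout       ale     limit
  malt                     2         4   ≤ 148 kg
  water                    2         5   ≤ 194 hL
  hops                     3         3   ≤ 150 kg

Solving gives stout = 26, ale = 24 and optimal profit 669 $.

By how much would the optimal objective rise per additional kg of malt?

3

Check each constraint at x*: malt 148/148 (tight); water 172/194 (slack 22); hops 150/150 (tight).
By complementary slackness, y = 0 for the non-binding constraint.
From A_Bᵀ y = c: 2·y_malt + 3·y_hops = 10.5; 4·y_malt + 3·y_hops = 16.5.
This yields shadow prices y_malt = 3, y_hops = 1.5.
Shadow price of malt = 3.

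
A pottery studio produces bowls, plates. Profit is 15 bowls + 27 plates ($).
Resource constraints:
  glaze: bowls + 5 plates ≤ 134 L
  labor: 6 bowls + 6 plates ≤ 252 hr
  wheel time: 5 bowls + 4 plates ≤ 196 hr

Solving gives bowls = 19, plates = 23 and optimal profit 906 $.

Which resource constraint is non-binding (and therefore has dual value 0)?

glaze: 134/134 (binding)
labor: 252/252 (binding)
wheel time: 187/196 (slack 9)
By complementary slackness, a constraint with positive slack has shadow price 0 → wheel time.

wheel time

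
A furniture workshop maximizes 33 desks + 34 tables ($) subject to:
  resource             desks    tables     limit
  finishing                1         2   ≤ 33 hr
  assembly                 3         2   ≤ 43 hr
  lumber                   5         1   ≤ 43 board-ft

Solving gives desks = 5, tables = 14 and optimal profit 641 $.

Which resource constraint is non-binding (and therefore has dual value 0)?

finishing: 33/33 (binding)
assembly: 43/43 (binding)
lumber: 39/43 (slack 4)
By complementary slackness, a constraint with positive slack has shadow price 0 → lumber.

lumber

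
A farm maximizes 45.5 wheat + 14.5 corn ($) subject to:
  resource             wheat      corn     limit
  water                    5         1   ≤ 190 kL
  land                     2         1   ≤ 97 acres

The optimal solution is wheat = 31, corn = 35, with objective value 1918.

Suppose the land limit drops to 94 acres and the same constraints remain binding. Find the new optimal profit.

Check each constraint at x*: water 190/190 (tight); land 97/97 (tight).
Dual feasibility on the basic columns requires 5·y_water + 2·y_land = 45.5, 1·y_water + 1·y_land = 14.5.
→ y_water = 5.5 and y_land = 9.
Δz = y_land·Δb = 9 × (-3) = -27, so new z* = 1918 − 27 = 1891.

1891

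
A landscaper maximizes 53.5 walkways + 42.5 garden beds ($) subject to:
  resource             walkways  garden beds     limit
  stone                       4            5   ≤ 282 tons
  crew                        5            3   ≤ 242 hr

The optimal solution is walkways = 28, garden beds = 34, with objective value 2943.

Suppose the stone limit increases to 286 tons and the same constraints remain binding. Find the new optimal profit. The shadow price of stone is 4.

2959

Δb = 4, so new z* = 2943 + (4)·(4) = 2943 + 16 = 2959.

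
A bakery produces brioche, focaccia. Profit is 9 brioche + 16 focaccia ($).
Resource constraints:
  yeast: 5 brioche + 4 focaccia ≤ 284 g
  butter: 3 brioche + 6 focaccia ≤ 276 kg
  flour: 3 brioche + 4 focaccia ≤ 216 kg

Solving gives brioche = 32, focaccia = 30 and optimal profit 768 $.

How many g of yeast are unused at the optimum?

yeast used = 5·32 + 4·30 = 280; slack = 284 − 280 = 4.

4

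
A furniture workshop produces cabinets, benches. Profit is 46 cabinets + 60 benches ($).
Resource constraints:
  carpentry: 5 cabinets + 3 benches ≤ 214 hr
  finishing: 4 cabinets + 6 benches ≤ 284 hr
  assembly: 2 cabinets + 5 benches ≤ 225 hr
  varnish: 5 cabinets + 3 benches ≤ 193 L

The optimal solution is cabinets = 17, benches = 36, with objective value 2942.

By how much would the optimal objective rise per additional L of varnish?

Binding: finishing and varnish. Non-binding: carpentry (21 unused), assembly (11 unused).
Since carpentry, assembly are not tight, their duals are 0.
Dual feasibility on the basic columns requires 4·y_finishing + 5·y_varnish = 46, 6·y_finishing + 3·y_varnish = 60.
→ y_finishing = 9 and y_varnish = 2.
Shadow price of varnish = 2.

2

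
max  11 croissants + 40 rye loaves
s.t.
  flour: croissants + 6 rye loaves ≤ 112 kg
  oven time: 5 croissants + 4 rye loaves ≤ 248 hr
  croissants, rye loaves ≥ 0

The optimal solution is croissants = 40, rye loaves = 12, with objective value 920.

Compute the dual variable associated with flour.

6

Both flour and oven time are binding at x*.
The binding rows give the dual system: 1·y_flour + 5·y_oven time = 11 and 6·y_flour + 4·y_oven time = 40.
Solving: y_flour = 6, y_oven time = 1.
Shadow price of flour = 6.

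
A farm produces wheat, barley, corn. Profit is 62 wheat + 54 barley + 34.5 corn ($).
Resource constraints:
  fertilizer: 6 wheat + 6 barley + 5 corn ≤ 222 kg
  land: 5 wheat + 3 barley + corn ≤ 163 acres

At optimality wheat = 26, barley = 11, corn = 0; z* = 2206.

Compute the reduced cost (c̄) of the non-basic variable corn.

Check each constraint at x*: fertilizer 222/222 (tight); land 163/163 (tight).
From A_Bᵀ y = c: 6·y_fertilizer + 5·y_land = 62; 6·y_fertilizer + 3·y_land = 54.
→ y_fertilizer = 7 and y_land = 4.
Reduced cost of corn: c₃ − yᵀa₃ = 34.5 − (7·5 + 4·1) = 34.5 − 39 = -4.5.

-4.5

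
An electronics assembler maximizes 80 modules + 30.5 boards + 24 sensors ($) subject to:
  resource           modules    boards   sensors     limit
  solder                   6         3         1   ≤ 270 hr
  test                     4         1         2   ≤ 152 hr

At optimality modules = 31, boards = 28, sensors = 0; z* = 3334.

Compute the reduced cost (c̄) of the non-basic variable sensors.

-2

At the optimum: solder uses 270 of 270 (binding); test uses 152 of 152 (binding).
From A_Bᵀ y = c: 6·y_solder + 4·y_test = 80; 3·y_solder + 1·y_test = 30.5.
→ y_solder = 7 and y_test = 9.5.
Reduced cost of sensors: c₃ − yᵀa₃ = 24 − (7·1 + 9.5·2) = 24 − 26 = -2.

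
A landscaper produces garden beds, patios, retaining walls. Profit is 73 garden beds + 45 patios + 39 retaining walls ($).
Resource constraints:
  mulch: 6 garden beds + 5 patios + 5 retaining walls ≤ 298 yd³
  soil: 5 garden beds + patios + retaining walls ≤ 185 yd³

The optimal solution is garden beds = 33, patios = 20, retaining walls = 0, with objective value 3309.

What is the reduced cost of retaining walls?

Check each constraint at x*: mulch 298/298 (tight); soil 185/185 (tight).
The binding rows give the dual system: 6·y_mulch + 5·y_soil = 73 and 5·y_mulch + 1·y_soil = 45.
This yields shadow prices y_mulch = 8, y_soil = 5.
Reduced cost of retaining walls: c₃ − yᵀa₃ = 39 − (8·5 + 5·1) = 39 − 45 = -6.

-6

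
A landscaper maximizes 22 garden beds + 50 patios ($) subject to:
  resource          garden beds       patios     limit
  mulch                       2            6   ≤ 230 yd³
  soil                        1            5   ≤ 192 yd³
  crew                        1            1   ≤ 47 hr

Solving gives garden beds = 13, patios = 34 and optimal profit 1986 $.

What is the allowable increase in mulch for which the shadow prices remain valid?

Binding constraints: mulch, crew. The basis is B = [[2,6],[1,1]] with det -4.
Per unit increase in mulch, x* moves by d = (-0.25, 0.25).
The basis stays optimal until soil becomes binding; allowable increase = 9 yd³.

9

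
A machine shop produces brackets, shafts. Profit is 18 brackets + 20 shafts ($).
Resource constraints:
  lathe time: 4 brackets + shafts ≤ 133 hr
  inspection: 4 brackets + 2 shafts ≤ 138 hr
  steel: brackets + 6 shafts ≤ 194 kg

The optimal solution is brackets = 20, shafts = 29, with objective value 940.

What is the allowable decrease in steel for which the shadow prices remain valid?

132

Binding constraints: inspection, steel. The basis is B = [[4,2],[1,6]] with det 22.
Per unit decrease in steel, x* moves by d = (0.0909, -0.1818).
The basis stays optimal until lathe time becomes binding; allowable decrease = 132 kg.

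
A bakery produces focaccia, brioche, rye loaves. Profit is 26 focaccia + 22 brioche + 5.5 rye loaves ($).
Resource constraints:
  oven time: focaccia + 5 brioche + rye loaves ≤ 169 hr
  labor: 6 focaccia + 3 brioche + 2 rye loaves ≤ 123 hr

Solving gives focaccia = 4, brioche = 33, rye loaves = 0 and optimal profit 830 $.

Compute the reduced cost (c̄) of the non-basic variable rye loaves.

-4.5

At the optimum: oven time uses 169 of 169 (binding); labor uses 123 of 123 (binding).
The binding rows give the dual system: 1·y_oven time + 6·y_labor = 26 and 5·y_oven time + 3·y_labor = 22.
Solving: y_oven time = 2, y_labor = 4.
Reduced cost of rye loaves: c₃ − yᵀa₃ = 5.5 − (2·1 + 4·2) = 5.5 − 10 = -4.5.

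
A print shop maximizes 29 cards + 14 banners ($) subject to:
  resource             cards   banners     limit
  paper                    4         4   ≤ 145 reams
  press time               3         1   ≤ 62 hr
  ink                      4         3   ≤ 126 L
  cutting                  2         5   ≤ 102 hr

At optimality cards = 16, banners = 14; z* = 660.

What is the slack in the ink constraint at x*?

ink used = 4·16 + 3·14 = 106; slack = 126 − 106 = 20.

20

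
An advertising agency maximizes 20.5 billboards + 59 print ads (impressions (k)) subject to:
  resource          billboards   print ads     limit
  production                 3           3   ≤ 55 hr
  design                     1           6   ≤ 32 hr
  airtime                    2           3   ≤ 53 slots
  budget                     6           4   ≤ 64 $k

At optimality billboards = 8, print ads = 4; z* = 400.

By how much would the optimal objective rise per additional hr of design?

Binding: design and budget. Non-binding: production (19 unused), airtime (25 unused).
Since production, airtime are not tight, their duals are 0.
From A_Bᵀ y = c: 1·y_design + 6·y_budget = 20.5; 6·y_design + 4·y_budget = 59.
→ y_design = 8.5 and y_budget = 2.
Shadow price of design = 8.5.

8.5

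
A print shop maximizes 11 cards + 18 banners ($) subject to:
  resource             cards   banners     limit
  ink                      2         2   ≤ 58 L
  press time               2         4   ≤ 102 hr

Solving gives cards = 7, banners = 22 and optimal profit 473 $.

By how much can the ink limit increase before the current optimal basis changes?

Binding constraints: ink, press time. The basis is B = [[2,2],[2,4]] with det 4.
Per unit increase in ink, x* moves by d = (1, -0.5).
The basis stays optimal until banners reaches 0; allowable increase = 44 L.

44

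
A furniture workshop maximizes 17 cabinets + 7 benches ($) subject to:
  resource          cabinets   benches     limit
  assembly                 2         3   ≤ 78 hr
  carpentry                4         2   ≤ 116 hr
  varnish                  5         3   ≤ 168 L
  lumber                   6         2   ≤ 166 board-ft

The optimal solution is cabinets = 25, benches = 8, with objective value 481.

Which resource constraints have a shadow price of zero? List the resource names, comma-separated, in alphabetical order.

assembly: 74/78 (slack 4)
carpentry: 116/116 (binding)
varnish: 149/168 (slack 19)
lumber: 166/166 (binding)
By complementary slackness, a constraint with positive slack has shadow price 0 → assembly, varnish.

assembly, varnish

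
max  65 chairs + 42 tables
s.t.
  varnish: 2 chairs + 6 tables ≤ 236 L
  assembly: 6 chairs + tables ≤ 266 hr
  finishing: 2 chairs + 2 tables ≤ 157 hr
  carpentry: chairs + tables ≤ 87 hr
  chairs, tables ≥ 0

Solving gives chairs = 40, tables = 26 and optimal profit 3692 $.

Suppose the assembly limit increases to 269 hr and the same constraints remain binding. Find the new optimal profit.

Binding: varnish and assembly. Non-binding: finishing (25 unused), carpentry (21 unused).
Since finishing, carpentry are not tight, their duals are 0.
From A_Bᵀ y = c: 2·y_varnish + 6·y_assembly = 65; 6·y_varnish + 1·y_assembly = 42.
→ y_varnish = 5.5 and y_assembly = 9.
Δz = y_assembly·Δb = 9 × (3) = 27, so new z* = 3692 + 27 = 3719.

3719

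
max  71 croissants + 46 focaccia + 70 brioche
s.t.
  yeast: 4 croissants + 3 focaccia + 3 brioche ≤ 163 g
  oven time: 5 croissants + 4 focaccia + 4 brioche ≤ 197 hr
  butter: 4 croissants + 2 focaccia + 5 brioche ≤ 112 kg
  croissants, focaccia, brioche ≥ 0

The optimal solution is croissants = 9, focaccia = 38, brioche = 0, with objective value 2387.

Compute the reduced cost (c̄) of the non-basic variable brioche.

Binding: oven time and butter. Non-binding: yeast (13 unused).
By complementary slackness, y = 0 for the non-binding constraint.
Dual feasibility on the basic columns requires 5·y_oven time + 4·y_butter = 71, 4·y_oven time + 2·y_butter = 46.
This yields shadow prices y_oven time = 7, y_butter = 9.
Reduced cost of brioche: c₃ − yᵀa₃ = 70 − (7·4 + 9·5) = 70 − 73 = -3.

-3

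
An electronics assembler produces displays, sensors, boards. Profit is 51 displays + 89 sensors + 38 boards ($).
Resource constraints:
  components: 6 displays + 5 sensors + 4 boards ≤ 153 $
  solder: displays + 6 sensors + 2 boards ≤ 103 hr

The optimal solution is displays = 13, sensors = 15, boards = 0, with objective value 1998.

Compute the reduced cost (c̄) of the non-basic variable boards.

-8

At the optimum: components uses 153 of 153 (binding); solder uses 103 of 103 (binding).
Dual feasibility on the basic columns requires 6·y_components + 1·y_solder = 51, 5·y_components + 6·y_solder = 89.
→ y_components = 7 and y_solder = 9.
Reduced cost of boards: c₃ − yᵀa₃ = 38 − (7·4 + 9·2) = 38 − 46 = -8.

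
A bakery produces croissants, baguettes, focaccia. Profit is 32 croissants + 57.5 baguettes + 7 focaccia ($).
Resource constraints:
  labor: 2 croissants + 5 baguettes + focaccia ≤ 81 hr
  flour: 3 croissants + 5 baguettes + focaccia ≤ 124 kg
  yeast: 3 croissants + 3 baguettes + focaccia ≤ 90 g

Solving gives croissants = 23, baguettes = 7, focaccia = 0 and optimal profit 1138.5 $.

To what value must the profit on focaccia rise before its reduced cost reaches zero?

At the optimum: labor uses 81 of 81 (binding); flour uses 104 of 124 (slack = 20); yeast uses 90 of 90 (binding).
By complementary slackness, y = 0 for the non-binding constraint.
From A_Bᵀ y = c: 2·y_labor + 3·y_yeast = 32; 5·y_labor + 3·y_yeast = 57.5.
Solving: y_labor = 8.5, y_yeast = 5.
focaccia enters the basis when its profit ≥ yᵀa₃ = 8.5·1 + 5·1 = 13.5.

13.5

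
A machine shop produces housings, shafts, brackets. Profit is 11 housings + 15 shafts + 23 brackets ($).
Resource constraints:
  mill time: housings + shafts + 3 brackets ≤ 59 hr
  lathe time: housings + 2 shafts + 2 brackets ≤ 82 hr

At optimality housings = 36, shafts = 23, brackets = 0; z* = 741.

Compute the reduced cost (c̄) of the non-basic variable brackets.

-6

Check each constraint at x*: mill time 59/59 (tight); lathe time 82/82 (tight).
The binding rows give the dual system: 1·y_mill time + 1·y_lathe time = 11 and 1·y_mill time + 2·y_lathe time = 15.
→ y_mill time = 7 and y_lathe time = 4.
Reduced cost of brackets: c₃ − yᵀa₃ = 23 − (7·3 + 4·2) = 23 − 29 = -6.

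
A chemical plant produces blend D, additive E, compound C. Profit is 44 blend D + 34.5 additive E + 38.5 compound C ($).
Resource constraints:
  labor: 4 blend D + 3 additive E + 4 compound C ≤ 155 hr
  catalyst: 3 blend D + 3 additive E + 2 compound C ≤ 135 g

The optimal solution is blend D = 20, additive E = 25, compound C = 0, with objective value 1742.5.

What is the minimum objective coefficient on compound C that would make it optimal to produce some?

42

Check each constraint at x*: labor 155/155 (tight); catalyst 135/135 (tight).
From A_Bᵀ y = c: 4·y_labor + 3·y_catalyst = 44; 3·y_labor + 3·y_catalyst = 34.5.
→ y_labor = 9.5 and y_catalyst = 2.
compound C enters the basis when its profit ≥ yᵀa₃ = 9.5·4 + 2·2 = 42.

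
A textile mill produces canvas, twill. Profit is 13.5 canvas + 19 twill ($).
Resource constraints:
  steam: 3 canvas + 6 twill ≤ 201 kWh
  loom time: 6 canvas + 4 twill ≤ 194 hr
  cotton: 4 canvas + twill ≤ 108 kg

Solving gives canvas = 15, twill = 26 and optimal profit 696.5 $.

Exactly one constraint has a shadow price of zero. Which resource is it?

cotton

steam: 201/201 (binding)
loom time: 194/194 (binding)
cotton: 86/108 (slack 22)
By complementary slackness, a constraint with positive slack has shadow price 0 → cotton.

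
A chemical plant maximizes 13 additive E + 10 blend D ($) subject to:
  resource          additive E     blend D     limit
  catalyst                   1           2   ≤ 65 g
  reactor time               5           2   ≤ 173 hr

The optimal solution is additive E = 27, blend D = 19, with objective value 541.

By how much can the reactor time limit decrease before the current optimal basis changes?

108

Binding constraints: catalyst, reactor time. The basis is B = [[1,2],[5,2]] with det -8.
Per unit decrease in reactor time, x* moves by d = (-0.25, 0.125).
The basis stays optimal until additive E reaches 0; allowable decrease = 108 hr.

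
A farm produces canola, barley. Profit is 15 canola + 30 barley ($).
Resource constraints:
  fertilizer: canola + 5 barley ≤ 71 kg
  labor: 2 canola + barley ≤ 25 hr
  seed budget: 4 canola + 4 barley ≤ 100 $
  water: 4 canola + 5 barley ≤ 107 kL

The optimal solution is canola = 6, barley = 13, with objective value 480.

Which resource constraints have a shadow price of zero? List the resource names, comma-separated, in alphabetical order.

fertilizer: 71/71 (binding)
labor: 25/25 (binding)
seed budget: 76/100 (slack 24)
water: 89/107 (slack 18)
By complementary slackness, a constraint with positive slack has shadow price 0 → seed budget, water.

seed budget, water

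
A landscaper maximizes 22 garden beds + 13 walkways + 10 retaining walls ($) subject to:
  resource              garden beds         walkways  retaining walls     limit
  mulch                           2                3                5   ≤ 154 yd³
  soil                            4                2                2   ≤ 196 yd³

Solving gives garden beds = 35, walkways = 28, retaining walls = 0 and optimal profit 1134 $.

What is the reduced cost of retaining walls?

At the optimum: mulch uses 154 of 154 (binding); soil uses 196 of 196 (binding).
From A_Bᵀ y = c: 2·y_mulch + 4·y_soil = 22; 3·y_mulch + 2·y_soil = 13.
Solving: y_mulch = 1, y_soil = 5.
Reduced cost of retaining walls: c₃ − yᵀa₃ = 10 − (1·5 + 5·2) = 10 − 15 = -5.

-5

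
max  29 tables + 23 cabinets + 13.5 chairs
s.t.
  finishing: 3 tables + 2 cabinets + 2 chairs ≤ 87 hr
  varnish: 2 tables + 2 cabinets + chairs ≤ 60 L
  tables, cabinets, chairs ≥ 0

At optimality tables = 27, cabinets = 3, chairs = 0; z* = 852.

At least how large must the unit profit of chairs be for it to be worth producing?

17.5

At the optimum: finishing uses 87 of 87 (binding); varnish uses 60 of 60 (binding).
From A_Bᵀ y = c: 3·y_finishing + 2·y_varnish = 29; 2·y_finishing + 2·y_varnish = 23.
→ y_finishing = 6 and y_varnish = 5.5.
chairs enters the basis when its profit ≥ yᵀa₃ = 6·2 + 5.5·1 = 17.5.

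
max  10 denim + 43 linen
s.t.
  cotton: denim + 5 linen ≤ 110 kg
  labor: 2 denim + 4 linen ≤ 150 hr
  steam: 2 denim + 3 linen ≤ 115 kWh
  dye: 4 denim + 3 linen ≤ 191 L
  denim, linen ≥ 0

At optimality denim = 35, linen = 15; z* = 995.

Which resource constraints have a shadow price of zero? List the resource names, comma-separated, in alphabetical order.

cotton: 110/110 (binding)
labor: 130/150 (slack 20)
steam: 115/115 (binding)
dye: 185/191 (slack 6)
By complementary slackness, a constraint with positive slack has shadow price 0 → dye, labor.

dye, labor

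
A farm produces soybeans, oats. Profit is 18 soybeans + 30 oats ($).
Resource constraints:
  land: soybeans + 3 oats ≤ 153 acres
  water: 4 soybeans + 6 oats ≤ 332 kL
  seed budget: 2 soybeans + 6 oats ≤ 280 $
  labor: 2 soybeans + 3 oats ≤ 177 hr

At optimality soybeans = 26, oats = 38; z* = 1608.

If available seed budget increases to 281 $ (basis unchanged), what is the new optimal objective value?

Check each constraint at x*: land 140/153 (slack 13); water 332/332 (tight); seed budget 280/280 (tight); labor 166/177 (slack 11).
Since land, labor are not tight, their duals are 0.
The binding rows give the dual system: 4·y_water + 2·y_seed budget = 18 and 6·y_water + 6·y_seed budget = 30.
This yields shadow prices y_water = 4, y_seed budget = 1.
Δz = y_seed budget·Δb = 1 × (1) = 1, so new z* = 1608 + 1 = 1609.

1609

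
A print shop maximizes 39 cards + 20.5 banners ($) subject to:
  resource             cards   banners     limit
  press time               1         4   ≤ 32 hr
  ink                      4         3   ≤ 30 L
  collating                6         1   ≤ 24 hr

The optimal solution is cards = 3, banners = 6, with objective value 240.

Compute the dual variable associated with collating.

Check each constraint at x*: press time 27/32 (slack 5); ink 30/30 (tight); collating 24/24 (tight).
Slack constraints have shadow price 0 (complementary slackness).
Dual feasibility on the basic columns requires 4·y_ink + 6·y_collating = 39, 3·y_ink + 1·y_collating = 20.5.
→ y_ink = 6 and y_collating = 2.5.
Shadow price of collating = 2.5.

2.5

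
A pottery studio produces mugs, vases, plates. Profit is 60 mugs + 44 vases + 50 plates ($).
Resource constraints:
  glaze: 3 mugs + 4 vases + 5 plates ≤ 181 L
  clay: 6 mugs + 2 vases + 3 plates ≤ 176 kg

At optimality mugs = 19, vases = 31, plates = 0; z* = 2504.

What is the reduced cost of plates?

-8

Both glaze and clay are binding at x*.
Dual feasibility on the basic columns requires 3·y_glaze + 6·y_clay = 60, 4·y_glaze + 2·y_clay = 44.
This yields shadow prices y_glaze = 8, y_clay = 6.
Reduced cost of plates: c₃ − yᵀa₃ = 50 − (8·5 + 6·3) = 50 − 58 = -8.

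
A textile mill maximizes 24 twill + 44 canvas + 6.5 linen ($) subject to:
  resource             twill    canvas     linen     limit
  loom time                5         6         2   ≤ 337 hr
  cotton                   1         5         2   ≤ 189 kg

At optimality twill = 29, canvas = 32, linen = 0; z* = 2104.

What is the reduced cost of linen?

-9.5

Both loom time and cotton are binding at x*.
Dual feasibility on the basic columns requires 5·y_loom time + 1·y_cotton = 24, 6·y_loom time + 5·y_cotton = 44.
→ y_loom time = 4 and y_cotton = 4.
Reduced cost of linen: c₃ − yᵀa₃ = 6.5 − (4·2 + 4·2) = 6.5 − 16 = -9.5.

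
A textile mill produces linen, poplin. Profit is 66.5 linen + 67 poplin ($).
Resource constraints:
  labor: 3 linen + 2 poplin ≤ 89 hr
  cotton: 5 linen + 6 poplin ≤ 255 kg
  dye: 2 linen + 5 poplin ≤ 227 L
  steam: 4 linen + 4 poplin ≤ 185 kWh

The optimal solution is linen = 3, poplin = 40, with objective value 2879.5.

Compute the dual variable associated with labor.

8

Check each constraint at x*: labor 89/89 (tight); cotton 255/255 (tight); dye 206/227 (slack 21); steam 172/185 (slack 13).
By complementary slackness, y = 0 for the non-binding constraints.
Dual feasibility on the basic columns requires 3·y_labor + 5·y_cotton = 66.5, 2·y_labor + 6·y_cotton = 67.
Solving: y_labor = 8, y_cotton = 8.5.
Shadow price of labor = 8.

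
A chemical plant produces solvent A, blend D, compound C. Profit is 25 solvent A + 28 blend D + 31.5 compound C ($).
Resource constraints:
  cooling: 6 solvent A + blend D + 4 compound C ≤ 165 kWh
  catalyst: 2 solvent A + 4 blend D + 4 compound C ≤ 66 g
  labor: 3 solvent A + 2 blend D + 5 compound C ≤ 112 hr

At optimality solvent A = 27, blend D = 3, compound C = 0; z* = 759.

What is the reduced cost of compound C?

-2.5

At the optimum: cooling uses 165 of 165 (binding); catalyst uses 66 of 66 (binding); labor uses 87 of 112 (slack = 25).
Since labor is not tight, its dual is 0.
Dual feasibility on the basic columns requires 6·y_cooling + 2·y_catalyst = 25, 1·y_cooling + 4·y_catalyst = 28.
This yields shadow prices y_cooling = 2, y_catalyst = 6.5.
Reduced cost of compound C: c₃ − yᵀa₃ = 31.5 − (2·4 + 6.5·4) = 31.5 − 34 = -2.5.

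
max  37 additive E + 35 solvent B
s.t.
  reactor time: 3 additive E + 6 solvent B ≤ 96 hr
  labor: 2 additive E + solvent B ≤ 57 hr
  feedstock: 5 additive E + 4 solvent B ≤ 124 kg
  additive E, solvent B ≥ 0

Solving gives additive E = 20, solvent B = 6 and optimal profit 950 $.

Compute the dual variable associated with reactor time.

1.5

Check each constraint at x*: reactor time 96/96 (tight); labor 46/57 (slack 11); feedstock 124/124 (tight).
Since labor is not tight, its dual is 0.
Dual feasibility on the basic columns requires 3·y_reactor time + 5·y_feedstock = 37, 6·y_reactor time + 4·y_feedstock = 35.
Solving: y_reactor time = 1.5, y_feedstock = 6.5.
Shadow price of reactor time = 1.5.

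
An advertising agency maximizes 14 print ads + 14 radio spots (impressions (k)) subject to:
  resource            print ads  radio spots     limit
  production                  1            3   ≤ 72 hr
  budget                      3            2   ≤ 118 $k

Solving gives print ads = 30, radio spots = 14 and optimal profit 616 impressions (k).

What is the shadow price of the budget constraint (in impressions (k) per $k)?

Both production and budget are binding at x*.
From A_Bᵀ y = c: 1·y_production + 3·y_budget = 14; 3·y_production + 2·y_budget = 14.
Solving: y_production = 2, y_budget = 4.
Shadow price of budget = 4.

4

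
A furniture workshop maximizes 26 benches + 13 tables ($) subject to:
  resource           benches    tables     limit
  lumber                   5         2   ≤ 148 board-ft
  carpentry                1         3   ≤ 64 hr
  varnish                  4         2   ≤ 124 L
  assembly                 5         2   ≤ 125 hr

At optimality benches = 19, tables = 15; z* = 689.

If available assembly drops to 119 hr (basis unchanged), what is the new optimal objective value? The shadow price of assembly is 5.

Δb = -6, so new z* = 689 + (5)·(-6) = 689 − 30 = 659.

659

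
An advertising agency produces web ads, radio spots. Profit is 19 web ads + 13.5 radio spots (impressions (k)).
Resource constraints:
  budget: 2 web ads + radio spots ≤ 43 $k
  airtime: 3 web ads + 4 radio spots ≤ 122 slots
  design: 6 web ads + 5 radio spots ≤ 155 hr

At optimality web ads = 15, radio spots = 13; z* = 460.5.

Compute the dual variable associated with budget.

3.5

Check each constraint at x*: budget 43/43 (tight); airtime 97/122 (slack 25); design 155/155 (tight).
By complementary slackness, y = 0 for the non-binding constraint.
From A_Bᵀ y = c: 2·y_budget + 6·y_design = 19; 1·y_budget + 5·y_design = 13.5.
This yields shadow prices y_budget = 3.5, y_design = 2.
Shadow price of budget = 3.5.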